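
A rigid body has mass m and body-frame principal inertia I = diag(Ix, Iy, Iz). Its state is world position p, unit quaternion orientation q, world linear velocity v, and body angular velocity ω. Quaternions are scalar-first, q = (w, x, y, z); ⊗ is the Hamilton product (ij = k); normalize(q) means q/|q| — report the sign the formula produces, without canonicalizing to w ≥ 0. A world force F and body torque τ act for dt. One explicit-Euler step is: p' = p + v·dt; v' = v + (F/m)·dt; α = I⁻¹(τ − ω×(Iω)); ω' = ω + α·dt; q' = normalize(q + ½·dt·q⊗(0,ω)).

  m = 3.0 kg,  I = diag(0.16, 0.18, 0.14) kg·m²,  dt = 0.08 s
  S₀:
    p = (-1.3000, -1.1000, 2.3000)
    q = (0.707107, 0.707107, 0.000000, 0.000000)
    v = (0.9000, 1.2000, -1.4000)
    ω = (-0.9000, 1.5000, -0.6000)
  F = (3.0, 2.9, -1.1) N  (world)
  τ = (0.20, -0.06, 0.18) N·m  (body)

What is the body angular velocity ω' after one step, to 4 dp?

angular accel α = (1.0250, -0.3933, 1.4786)
new body rate ω' = (-0.8180, 1.4685, -0.4817)

ω' = (-0.8180, 1.4685, -0.4817)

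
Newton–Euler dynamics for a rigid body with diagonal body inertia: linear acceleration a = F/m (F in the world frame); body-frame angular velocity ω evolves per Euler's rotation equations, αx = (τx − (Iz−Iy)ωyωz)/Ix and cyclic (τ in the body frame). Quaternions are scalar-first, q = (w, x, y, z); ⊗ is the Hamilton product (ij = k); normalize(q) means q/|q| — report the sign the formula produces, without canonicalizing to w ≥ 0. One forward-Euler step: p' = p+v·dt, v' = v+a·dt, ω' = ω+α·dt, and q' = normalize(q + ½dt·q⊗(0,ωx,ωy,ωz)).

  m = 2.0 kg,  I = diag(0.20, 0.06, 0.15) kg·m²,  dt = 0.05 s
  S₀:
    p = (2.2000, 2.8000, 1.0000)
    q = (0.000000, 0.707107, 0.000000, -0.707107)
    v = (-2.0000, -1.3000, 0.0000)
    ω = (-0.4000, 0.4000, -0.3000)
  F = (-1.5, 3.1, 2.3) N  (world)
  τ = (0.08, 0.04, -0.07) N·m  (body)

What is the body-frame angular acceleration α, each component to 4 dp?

α = (0.4540, 0.5667, -0.6160)

ω×(Iω) gyroscopic = (-0.0108, 0.0060, 0.0224)
(τ − ω×Iω)/I = (0.4540, 0.5667, -0.6160)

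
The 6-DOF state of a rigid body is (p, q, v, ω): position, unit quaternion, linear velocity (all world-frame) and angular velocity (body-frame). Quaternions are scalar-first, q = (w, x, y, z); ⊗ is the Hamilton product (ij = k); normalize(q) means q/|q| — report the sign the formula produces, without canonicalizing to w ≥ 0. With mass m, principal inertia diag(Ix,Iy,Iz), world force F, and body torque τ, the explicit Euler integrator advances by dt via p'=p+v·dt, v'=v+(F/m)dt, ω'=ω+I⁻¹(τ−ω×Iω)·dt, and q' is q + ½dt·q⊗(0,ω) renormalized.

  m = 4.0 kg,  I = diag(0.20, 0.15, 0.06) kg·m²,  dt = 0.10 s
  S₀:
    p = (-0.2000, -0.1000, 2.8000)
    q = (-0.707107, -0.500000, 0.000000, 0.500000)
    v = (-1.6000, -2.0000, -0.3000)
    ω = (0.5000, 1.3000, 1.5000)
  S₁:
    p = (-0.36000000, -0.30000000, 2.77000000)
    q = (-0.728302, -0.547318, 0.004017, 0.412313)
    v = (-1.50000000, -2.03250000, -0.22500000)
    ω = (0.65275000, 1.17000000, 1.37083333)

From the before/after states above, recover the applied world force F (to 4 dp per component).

v₁ − v₀ = (0.10000000, -0.03250000, 0.07500000)
F = m·Δv/dt = (4.0000, -1.3000, 3.0000)

F = (4.0000, -1.3000, 3.0000)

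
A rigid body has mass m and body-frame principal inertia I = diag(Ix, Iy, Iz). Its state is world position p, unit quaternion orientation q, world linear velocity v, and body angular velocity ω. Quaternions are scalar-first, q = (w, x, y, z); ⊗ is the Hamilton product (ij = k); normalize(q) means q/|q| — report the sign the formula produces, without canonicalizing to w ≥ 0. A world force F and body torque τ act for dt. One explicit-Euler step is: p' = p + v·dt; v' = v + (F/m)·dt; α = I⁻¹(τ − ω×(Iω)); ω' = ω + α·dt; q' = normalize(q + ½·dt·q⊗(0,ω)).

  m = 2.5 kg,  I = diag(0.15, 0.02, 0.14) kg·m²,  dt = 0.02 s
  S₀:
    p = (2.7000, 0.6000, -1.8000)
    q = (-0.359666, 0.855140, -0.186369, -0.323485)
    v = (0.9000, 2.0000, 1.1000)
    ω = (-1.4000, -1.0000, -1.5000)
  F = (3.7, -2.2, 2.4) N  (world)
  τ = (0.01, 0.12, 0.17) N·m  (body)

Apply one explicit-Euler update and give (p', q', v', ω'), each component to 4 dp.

a = F/m = (1.4800, -0.8800, 0.9600)
p + v·dt = (2.7180, 0.6400, -1.7780)
new velocity v' = (0.9296, 1.9824, 1.1192)
(τ − ω×Iω)/I = (-1.1333, 4.9500, 2.5143)
new body rate ω' = (-1.4227, -0.9010, -1.4497)
Hamilton product q⊗(0,ω) = (0.5255995, 0.4596009, 2.0952550, -0.5765576)
q' = normalize(q + ½dt·q⊗(0,ω)) = (-0.3543, 0.8595, -0.1654, -0.3292)

p' = (2.7180, 0.6400, -1.7780)
q' = (-0.3543, 0.8595, -0.1654, -0.3292)
v' = (0.9296, 1.9824, 1.1192)
ω' = (-1.4227, -0.9010, -1.4497)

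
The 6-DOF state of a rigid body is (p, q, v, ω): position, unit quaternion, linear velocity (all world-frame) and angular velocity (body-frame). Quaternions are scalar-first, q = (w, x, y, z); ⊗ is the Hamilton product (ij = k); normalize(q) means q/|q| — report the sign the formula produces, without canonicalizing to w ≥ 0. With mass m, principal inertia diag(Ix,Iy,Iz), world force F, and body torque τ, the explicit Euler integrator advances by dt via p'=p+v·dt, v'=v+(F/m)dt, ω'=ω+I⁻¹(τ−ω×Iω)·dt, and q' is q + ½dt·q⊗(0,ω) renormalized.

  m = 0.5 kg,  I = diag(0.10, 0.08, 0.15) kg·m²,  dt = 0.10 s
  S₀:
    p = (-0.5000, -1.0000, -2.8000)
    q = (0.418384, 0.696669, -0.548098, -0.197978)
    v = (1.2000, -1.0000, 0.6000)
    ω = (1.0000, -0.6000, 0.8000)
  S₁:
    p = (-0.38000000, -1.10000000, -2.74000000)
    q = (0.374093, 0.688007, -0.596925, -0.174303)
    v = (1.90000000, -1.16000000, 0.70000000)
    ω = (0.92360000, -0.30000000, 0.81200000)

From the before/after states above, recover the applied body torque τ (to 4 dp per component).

rate change Δω = (-0.07640000, 0.30000000, 0.01200000)
ω₀×(Iω₀) = (-0.0336, -0.0400, 0.0120)
τ = I·(Δω/dt) + ω₀×(Iω₀) = (-0.1100, 0.2000, 0.0300)

τ = (-0.1100, 0.2000, 0.0300)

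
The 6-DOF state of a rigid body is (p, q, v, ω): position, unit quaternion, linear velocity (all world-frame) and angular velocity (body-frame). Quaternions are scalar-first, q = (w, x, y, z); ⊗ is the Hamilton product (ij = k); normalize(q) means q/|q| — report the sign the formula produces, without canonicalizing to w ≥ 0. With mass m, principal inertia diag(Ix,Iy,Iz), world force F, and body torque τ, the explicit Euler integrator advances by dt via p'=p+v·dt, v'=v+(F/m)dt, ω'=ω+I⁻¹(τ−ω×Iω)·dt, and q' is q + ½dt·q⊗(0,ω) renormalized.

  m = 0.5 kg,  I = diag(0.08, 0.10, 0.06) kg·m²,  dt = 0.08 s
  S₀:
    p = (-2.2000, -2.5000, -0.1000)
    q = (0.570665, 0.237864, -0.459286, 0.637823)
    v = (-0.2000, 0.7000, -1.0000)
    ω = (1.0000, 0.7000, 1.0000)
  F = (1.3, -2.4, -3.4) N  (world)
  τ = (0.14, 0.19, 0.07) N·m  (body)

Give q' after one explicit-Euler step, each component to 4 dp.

q' = (0.5474, 0.2240, -0.4265, 0.6843)

q⊗(0,ω) = (-0.5541868, -0.3350971, 0.7994245, 1.1964558)
updated quaternion q' = (0.5474, 0.2240, -0.4265, 0.6843)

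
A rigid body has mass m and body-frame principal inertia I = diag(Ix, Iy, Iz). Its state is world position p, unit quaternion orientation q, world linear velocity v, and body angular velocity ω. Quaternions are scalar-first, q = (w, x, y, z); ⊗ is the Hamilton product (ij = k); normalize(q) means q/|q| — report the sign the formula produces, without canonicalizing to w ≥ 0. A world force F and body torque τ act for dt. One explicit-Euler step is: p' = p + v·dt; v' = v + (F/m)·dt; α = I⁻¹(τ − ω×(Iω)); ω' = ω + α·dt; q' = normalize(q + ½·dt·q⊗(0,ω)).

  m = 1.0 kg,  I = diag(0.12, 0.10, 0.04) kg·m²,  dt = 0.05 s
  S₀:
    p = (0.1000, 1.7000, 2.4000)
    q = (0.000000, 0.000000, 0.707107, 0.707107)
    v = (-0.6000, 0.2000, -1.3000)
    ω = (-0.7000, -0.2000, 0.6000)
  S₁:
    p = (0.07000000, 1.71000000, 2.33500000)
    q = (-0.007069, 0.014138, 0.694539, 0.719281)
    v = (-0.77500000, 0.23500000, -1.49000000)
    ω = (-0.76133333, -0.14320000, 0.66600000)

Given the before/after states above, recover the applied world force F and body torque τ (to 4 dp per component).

Δv = v₁−v₀ = (-0.17500000, 0.03500000, -0.19000000)
m·(v₁−v₀)/dt = (-3.5000, 0.7000, -3.8000)
ω₁ − ω₀ = (-0.06133333, 0.05680000, 0.06600000)
ω₀×(Iω₀) = (0.0072, -0.0336, -0.0028)
τ = I·(Δω/dt) + ω₀×(Iω₀) = (-0.1400, 0.0800, 0.0500)

F = (-3.5000, 0.7000, -3.8000)
τ = (-0.1400, 0.0800, 0.0500)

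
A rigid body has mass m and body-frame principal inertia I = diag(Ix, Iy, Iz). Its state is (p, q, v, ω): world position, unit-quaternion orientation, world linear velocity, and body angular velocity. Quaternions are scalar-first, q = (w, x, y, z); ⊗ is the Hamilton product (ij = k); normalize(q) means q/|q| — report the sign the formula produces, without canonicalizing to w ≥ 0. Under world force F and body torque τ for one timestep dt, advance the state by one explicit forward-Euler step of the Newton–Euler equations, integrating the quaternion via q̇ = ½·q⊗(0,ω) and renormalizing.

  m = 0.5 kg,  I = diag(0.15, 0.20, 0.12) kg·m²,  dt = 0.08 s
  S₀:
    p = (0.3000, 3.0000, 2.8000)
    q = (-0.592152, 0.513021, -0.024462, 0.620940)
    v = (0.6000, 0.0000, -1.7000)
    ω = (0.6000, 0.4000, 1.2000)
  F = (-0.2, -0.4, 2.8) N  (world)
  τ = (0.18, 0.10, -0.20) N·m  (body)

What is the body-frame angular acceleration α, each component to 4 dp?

precession coupling ω×(Iω) = (-0.0384, 0.0216, 0.0120)
angular accel α = (1.4560, 0.3920, -1.7667)

α = (1.4560, 0.3920, -1.7667)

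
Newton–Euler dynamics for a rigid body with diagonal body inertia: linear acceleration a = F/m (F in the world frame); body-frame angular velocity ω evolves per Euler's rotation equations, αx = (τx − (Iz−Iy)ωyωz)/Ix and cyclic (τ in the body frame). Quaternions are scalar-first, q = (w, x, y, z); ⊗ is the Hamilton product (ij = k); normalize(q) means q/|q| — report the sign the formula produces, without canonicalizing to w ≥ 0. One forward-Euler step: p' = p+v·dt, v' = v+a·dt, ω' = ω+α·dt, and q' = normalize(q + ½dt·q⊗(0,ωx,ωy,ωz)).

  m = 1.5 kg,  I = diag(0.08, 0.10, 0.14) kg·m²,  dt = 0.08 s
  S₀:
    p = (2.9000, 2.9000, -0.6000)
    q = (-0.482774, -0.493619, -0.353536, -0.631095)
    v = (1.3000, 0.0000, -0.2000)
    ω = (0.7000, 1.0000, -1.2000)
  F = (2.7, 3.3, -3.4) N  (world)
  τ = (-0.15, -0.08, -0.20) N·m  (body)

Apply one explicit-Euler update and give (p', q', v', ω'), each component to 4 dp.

a = F/m = (1.8000, 2.2000, -2.2667)
p' = p + v·dt = (3.0040, 2.9000, -0.6160)
v' = v + a·dt = (1.4440, 0.1760, -0.3813)
angular accel α = (-1.2750, -1.3040, -1.5286)
ω + α·dt = (0.5980, 0.8957, -1.3223)
Hamilton product q⊗(0,ω) = (-0.0582447, 0.7173964, -1.5168833, 0.3331850)
q' = normalize(q + ½dt·q⊗(0,ω)) = (-0.4840, -0.4638, -0.4132, -0.6163)

p' = (3.0040, 2.9000, -0.6160)
q' = (-0.4840, -0.4638, -0.4132, -0.6163)
v' = (1.4440, 0.1760, -0.3813)
ω' = (0.5980, 0.8957, -1.3223)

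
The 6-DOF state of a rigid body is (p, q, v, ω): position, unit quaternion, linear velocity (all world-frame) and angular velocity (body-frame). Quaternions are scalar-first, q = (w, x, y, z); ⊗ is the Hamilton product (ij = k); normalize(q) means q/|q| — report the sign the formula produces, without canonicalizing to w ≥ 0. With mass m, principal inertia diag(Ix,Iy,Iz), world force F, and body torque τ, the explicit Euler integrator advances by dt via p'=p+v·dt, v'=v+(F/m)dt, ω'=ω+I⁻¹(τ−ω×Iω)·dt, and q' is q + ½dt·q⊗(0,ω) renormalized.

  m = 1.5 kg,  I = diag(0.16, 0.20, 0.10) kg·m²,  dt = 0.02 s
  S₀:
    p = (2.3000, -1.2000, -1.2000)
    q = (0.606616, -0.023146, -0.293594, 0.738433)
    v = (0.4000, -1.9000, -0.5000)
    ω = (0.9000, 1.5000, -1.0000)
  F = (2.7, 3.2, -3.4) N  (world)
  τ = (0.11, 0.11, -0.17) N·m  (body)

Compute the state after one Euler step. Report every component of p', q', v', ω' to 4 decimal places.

p' = (2.3080, -1.2380, -1.2100)
q' = (0.6185, -0.0258, -0.2780, 0.7345)
v' = (0.4360, -1.8573, -0.5453)
ω' = (0.8950, 1.5164, -1.0448)

(τ − ω×Iω)/I = (-0.2500, 0.8200, -2.2400)
ω + α·dt = (0.8950, 1.5164, -1.0448)
q⊗(0,ω) = (1.1996554, -0.2681011, 1.5513677, -0.3771004)
updated quaternion q' = (0.6185, -0.0258, -0.2780, 0.7345)
a = (1.8000, 2.1333, -2.2667)
p' = p + v·dt = (2.3080, -1.2380, -1.2100)
v + (F/m)dt = (0.4360, -1.8573, -0.5453)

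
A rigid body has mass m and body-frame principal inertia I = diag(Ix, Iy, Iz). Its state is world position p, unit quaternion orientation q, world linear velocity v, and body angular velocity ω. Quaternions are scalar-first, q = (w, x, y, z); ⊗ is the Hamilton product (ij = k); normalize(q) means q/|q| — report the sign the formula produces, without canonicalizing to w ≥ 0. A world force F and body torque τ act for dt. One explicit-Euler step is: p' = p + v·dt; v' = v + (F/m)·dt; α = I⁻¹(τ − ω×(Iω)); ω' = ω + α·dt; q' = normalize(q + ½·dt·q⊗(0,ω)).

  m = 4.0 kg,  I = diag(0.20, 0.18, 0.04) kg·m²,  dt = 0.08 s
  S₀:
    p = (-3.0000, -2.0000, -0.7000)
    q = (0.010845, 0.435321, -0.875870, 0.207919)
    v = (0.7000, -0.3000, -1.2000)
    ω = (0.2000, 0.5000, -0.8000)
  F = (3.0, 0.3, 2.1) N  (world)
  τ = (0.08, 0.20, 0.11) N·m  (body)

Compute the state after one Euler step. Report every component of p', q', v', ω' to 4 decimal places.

p' = (-2.9440, -2.0240, -0.7960)
q' = (0.0315, 0.4589, -0.8594, 0.2231)
v' = (0.7600, -0.2940, -1.1580)
ω' = (0.2096, 0.6003, -0.5760)

gyro term ω×Iω = (0.0560, -0.0256, -0.0020)
angular accel α = (0.1200, 1.2533, 2.8000)
new body rate ω' = (0.2096, 0.6003, -0.5760)
2q̇ = q⊗(0,ω) = (0.5172060, 0.5989055, 0.3952631, 0.3841585)
updated quaternion q' = (0.0315, 0.4589, -0.8594, 0.2231)
linear accel F/m = (0.7500, 0.0750, 0.5250)
p + v·dt = (-2.9440, -2.0240, -0.7960)
new velocity v' = (0.7600, -0.2940, -1.1580)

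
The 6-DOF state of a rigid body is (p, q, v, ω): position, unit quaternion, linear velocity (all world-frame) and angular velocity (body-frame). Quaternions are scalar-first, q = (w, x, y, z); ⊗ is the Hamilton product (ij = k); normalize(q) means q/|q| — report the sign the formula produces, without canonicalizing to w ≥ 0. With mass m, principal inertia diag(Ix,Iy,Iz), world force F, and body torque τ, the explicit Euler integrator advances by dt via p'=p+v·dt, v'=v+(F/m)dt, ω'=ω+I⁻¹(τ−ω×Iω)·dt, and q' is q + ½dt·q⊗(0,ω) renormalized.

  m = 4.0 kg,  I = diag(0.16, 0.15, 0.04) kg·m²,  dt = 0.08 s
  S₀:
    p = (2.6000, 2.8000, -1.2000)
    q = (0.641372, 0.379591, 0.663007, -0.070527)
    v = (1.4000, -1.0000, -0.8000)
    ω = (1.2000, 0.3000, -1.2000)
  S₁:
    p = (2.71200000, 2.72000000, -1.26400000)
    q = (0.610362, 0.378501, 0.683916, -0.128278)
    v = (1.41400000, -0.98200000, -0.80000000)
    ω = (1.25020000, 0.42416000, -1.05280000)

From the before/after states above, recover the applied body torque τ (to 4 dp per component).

ω₁ − ω₀ = (0.05020000, 0.12416000, 0.14720000)
gyro term ω₀×Iω₀ = (0.0396, -0.1728, -0.0036)
I·α + gyro = (0.1400, 0.0600, 0.0700)

τ = (0.1400, 0.0600, 0.0700)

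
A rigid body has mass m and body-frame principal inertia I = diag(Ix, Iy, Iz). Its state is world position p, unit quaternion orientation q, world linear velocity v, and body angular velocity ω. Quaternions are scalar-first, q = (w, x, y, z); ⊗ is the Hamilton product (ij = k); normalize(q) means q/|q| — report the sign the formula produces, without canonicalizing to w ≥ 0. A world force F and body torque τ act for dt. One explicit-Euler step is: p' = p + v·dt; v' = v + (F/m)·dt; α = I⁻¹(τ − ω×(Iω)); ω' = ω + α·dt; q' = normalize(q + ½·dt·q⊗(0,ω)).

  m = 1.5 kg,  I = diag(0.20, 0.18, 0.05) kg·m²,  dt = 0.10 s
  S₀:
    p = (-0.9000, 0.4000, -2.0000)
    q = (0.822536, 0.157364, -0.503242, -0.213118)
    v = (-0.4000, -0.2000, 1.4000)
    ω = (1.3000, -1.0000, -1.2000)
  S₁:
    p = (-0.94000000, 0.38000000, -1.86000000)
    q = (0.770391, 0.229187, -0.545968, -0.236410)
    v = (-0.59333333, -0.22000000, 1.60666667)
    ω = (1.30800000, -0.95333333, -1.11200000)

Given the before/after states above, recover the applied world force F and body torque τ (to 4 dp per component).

F = (-2.9000, -0.3000, 3.1000)
τ = (-0.1400, -0.1500, 0.0700)

Δω = ω₁−ω₀ = (0.00800000, 0.04666667, 0.08800000)
precession coupling = (-0.1560, -0.2340, 0.0260)
I·α + gyro = (-0.1400, -0.1500, 0.0700)
v₁ − v₀ = (-0.19333333, -0.02000000, 0.20666667)
m·(v₁−v₀)/dt = (-2.9000, -0.3000, 3.1000)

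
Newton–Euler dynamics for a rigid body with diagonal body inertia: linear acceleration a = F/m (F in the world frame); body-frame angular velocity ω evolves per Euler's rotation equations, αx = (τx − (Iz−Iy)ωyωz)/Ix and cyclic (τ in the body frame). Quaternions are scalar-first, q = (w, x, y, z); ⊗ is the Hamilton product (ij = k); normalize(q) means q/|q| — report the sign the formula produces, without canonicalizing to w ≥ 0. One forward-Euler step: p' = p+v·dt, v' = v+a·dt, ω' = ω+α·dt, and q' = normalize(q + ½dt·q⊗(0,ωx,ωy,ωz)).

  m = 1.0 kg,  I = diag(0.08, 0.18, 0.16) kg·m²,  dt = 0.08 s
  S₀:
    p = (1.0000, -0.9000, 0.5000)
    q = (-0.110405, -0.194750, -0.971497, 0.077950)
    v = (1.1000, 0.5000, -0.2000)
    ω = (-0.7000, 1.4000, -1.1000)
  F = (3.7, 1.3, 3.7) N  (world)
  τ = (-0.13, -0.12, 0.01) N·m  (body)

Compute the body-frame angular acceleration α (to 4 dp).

α = (-2.0100, -0.3244, 0.6750)

ω×(Iω) gyroscopic = (0.0308, -0.0616, -0.0980)
(τ − ω×Iω)/I = (-2.0100, -0.3244, 0.6750)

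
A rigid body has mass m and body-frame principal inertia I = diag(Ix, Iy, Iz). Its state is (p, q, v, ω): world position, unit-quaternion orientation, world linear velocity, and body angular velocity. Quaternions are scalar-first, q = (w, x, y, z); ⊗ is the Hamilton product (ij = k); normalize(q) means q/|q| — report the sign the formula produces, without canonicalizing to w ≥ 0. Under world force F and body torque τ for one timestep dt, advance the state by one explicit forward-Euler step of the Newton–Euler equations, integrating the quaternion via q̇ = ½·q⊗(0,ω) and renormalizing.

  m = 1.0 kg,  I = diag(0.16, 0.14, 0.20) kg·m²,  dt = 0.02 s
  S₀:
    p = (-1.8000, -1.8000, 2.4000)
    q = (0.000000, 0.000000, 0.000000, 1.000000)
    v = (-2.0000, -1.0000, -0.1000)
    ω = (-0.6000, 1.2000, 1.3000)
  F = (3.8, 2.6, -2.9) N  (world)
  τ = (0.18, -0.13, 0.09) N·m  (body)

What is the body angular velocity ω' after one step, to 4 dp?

precession coupling ω×(Iω) = (0.0936, 0.0312, 0.0144)
α = I⁻¹(τ − ω×Iω) = (0.5400, -1.1514, 0.3780)
new body rate ω' = (-0.5892, 1.1770, 1.3076)

ω' = (-0.5892, 1.1770, 1.3076)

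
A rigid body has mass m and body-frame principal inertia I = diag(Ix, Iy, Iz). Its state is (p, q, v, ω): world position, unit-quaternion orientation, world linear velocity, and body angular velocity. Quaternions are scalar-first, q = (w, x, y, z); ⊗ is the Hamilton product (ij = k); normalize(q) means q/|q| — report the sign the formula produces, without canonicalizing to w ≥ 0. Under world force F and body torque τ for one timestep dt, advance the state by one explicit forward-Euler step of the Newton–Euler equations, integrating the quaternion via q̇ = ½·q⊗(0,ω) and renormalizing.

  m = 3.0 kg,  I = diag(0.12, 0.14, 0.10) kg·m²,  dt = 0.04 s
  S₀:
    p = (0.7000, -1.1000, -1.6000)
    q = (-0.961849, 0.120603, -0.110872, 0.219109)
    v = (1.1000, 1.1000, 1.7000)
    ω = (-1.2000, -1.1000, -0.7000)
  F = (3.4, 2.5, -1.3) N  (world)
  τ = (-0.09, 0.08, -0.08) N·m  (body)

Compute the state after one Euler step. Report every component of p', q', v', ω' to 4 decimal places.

p' = (0.7440, -1.0560, -1.5320)
q' = (-0.9577, 0.1500, -0.0932, 0.2271)
v' = (1.1453, 1.1333, 1.6827)
ω' = (-1.2197, -1.0819, -0.7426)

linear accel F/m = (1.1333, 0.8333, -0.4333)
p + v·dt = (0.7440, -1.0560, -1.5320)
new velocity v' = (1.1453, 1.1333, 1.6827)
α = I⁻¹(τ − ω×Iω) = (-0.4933, 0.4514, -1.0640)
ω' = ω + α·dt = (-1.2197, -1.0819, -0.7426)
q⊗(0,ω) = (0.1761407, 1.4728491, 0.8795252, 0.4075846)
q + ½dt·q⊗(0,ω), renormalized = (-0.9577, 0.1500, -0.0932, 0.2271)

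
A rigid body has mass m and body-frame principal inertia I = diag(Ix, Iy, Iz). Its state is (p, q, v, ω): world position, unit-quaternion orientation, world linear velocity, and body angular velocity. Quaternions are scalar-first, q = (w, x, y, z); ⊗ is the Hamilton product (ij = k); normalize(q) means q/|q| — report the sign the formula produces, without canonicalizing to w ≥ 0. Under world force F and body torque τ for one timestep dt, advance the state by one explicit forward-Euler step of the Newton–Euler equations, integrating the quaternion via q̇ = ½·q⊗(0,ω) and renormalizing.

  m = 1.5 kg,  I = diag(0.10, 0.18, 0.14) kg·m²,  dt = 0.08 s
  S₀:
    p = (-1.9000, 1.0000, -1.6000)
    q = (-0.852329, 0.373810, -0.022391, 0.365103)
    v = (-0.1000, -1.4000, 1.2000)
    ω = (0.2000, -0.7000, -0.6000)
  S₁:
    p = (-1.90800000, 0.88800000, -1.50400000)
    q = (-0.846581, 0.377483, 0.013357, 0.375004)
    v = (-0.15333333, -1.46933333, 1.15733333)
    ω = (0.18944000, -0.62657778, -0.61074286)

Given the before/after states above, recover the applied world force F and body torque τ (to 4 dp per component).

Δω = ω₁−ω₀ = (-0.01056000, 0.07342222, -0.01074286)
applied torque τ = (-0.0300, 0.1700, -0.0300)
v₁ − v₀ = (-0.05333333, -0.06933333, -0.04266667)
m·(v₁−v₀)/dt = (-1.0000, -1.3000, -0.8000)

F = (-1.0000, -1.3000, -0.8000)
τ = (-0.0300, 0.1700, -0.0300)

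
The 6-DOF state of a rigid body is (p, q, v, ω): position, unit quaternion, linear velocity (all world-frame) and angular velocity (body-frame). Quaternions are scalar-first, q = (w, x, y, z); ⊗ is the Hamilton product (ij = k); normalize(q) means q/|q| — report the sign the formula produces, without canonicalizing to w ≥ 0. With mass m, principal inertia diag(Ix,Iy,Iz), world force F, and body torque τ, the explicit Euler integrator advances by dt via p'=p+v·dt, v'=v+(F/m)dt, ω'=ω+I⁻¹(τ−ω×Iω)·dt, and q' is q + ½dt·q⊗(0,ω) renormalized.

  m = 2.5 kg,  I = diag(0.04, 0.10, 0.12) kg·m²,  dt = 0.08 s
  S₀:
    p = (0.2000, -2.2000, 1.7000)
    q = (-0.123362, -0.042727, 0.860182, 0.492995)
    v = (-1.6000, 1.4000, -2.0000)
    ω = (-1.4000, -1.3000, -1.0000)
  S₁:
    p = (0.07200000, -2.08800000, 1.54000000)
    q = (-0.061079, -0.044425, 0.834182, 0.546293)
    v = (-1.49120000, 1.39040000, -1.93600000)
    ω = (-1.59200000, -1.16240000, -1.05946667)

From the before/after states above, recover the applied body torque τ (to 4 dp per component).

ω₁ − ω₀ = (-0.19200000, 0.13760000, -0.05946667)
applied torque τ = (-0.0700, 0.0600, 0.0200)

τ = (-0.0700, 0.0600, 0.0200)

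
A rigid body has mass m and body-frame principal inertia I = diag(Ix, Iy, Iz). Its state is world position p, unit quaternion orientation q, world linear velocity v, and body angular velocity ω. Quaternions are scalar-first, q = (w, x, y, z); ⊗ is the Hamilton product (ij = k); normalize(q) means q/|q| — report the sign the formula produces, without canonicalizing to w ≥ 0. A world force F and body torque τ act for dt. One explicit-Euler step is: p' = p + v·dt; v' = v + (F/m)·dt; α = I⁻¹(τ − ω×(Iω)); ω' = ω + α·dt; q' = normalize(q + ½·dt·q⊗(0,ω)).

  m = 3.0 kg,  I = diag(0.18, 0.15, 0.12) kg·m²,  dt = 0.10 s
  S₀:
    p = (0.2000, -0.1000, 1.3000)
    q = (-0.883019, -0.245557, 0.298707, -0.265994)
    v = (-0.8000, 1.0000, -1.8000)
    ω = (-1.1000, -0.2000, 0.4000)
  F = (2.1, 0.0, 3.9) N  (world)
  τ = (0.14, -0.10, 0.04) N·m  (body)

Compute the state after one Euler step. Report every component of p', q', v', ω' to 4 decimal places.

linear accel F/m = (0.7000, 0.0000, 1.3000)
p + v·dt = (0.1200, 0.0000, 1.1200)
v' = v + a·dt = (-0.7300, 1.0000, -1.6700)
gyro term ω×Iω = (0.0024, -0.0264, -0.0066)
angular accel α = (0.7644, -0.4907, 0.3883)
ω + α·dt = (-1.0236, -0.2491, 0.4388)
2q̇ = q⊗(0,ω) = (-0.1039737, 1.0376049, 0.5674200, 0.0244815)
q' = normalize(q + ½dt·q⊗(0,ω)) = (-0.8867, -0.1933, 0.3265, -0.2643)

p' = (0.1200, 0.0000, 1.1200)
q' = (-0.8867, -0.1933, 0.3265, -0.2643)
v' = (-0.7300, 1.0000, -1.6700)
ω' = (-1.0236, -0.2491, 0.4388)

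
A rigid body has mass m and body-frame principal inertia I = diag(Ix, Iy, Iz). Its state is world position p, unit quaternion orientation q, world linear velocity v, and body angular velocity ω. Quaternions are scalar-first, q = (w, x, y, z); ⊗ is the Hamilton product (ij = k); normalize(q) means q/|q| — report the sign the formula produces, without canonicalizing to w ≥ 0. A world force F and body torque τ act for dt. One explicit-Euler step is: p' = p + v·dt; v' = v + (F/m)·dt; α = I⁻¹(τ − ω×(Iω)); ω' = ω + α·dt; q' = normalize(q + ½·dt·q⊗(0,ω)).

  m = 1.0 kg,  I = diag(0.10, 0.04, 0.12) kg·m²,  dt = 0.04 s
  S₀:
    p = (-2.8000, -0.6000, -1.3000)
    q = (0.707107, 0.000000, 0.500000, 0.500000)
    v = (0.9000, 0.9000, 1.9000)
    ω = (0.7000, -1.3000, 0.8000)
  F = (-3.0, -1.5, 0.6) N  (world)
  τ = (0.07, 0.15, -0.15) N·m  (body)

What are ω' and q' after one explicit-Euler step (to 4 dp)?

ω' = (0.7613, -1.1388, 0.7318)
q' = (0.7117, 0.0309, 0.4883, 0.5040)

gyro term ω×Iω = (-0.0832, -0.0112, 0.0546)
(τ − ω×Iω)/I = (1.5320, 4.0300, -1.7050)
new body rate ω' = (0.7613, -1.1388, 0.7318)
2q̇ = q⊗(0,ω) = (0.2500000, 1.5449749, -0.5692391, 0.2156856)
q + ½dt·q⊗(0,ω), renormalized = (0.7117, 0.0309, 0.4883, 0.5040)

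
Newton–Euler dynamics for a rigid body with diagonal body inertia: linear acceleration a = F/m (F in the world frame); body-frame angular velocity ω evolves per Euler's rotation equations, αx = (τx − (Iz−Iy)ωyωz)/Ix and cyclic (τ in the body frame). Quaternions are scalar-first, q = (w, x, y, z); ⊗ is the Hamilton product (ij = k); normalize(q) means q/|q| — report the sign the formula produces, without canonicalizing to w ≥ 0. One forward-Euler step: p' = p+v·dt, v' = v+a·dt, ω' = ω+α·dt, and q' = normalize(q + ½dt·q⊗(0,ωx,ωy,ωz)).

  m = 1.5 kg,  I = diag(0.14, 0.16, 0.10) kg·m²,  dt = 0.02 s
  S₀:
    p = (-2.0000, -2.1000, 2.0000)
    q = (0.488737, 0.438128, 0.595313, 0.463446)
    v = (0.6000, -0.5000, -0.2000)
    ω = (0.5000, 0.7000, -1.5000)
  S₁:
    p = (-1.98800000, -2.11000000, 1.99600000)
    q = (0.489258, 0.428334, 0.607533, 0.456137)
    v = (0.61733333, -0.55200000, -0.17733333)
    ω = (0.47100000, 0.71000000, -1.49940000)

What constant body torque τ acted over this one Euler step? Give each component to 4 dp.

Δω = ω₁−ω₀ = (-0.02900000, 0.01000000, 0.00060000)
precession coupling = (0.0630, -0.0300, 0.0070)
τ = I·(Δω/dt) + ω₀×(Iω₀) = (-0.1400, 0.0500, 0.0100)

τ = (-0.1400, 0.0500, 0.0100)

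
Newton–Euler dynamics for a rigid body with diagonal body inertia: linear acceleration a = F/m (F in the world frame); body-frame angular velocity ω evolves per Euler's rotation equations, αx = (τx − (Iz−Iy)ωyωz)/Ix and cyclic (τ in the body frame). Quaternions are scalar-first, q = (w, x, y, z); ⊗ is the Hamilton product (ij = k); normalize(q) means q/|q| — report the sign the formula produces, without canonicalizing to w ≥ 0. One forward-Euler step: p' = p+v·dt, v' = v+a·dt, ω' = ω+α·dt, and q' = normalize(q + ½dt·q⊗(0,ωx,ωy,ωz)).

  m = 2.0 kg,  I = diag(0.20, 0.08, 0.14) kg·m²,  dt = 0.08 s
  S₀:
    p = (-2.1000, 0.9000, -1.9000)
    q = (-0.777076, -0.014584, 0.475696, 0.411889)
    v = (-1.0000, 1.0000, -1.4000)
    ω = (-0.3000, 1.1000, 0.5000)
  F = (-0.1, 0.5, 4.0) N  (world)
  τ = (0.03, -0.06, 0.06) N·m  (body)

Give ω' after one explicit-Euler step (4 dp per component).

angular accel α = (-0.0150, -0.6375, 0.1457)
ω' = ω + α·dt = (-0.3012, 1.0490, 0.5117)

ω' = (-0.3012, 1.0490, 0.5117)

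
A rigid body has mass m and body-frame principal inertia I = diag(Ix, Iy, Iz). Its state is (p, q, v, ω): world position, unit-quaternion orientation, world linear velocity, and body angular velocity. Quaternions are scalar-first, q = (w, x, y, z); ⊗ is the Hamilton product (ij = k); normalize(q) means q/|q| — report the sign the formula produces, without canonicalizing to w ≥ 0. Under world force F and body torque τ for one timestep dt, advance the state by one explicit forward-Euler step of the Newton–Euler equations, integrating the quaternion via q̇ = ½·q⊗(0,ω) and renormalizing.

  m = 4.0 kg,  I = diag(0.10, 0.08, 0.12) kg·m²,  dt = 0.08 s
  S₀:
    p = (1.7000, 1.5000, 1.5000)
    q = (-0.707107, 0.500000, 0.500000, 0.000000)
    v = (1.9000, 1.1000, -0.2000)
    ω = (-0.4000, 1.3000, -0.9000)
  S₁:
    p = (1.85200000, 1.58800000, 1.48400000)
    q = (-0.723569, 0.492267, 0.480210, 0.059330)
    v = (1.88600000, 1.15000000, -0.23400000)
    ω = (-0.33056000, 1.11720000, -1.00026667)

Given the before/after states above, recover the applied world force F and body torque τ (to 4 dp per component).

rate change Δω = (0.06944000, -0.18280000, -0.10026667)
I·α + gyro = (0.0400, -0.1900, -0.1400)
Δv = v₁−v₀ = (-0.01400000, 0.05000000, -0.03400000)
applied force F = (-0.7000, 2.5000, -1.7000)

F = (-0.7000, 2.5000, -1.7000)
τ = (0.0400, -0.1900, -0.1400)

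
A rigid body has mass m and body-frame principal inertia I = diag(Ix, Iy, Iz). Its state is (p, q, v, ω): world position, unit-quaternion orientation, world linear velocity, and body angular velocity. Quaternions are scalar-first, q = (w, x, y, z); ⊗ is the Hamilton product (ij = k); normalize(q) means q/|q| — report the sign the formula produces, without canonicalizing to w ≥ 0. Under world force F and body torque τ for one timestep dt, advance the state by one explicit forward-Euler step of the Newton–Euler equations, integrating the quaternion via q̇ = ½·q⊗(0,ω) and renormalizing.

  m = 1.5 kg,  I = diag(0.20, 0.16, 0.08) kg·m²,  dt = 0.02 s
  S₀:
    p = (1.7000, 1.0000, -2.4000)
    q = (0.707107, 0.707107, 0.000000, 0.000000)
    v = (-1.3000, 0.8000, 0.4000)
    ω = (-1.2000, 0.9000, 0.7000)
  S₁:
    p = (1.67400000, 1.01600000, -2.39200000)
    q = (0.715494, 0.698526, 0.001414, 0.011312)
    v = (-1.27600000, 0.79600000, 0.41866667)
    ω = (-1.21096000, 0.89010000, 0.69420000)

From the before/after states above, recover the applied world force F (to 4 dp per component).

F = (1.8000, -0.3000, 1.4000)

velocity change Δv = (0.02400000, -0.00400000, 0.01866667)
applied force F = (1.8000, -0.3000, 1.4000)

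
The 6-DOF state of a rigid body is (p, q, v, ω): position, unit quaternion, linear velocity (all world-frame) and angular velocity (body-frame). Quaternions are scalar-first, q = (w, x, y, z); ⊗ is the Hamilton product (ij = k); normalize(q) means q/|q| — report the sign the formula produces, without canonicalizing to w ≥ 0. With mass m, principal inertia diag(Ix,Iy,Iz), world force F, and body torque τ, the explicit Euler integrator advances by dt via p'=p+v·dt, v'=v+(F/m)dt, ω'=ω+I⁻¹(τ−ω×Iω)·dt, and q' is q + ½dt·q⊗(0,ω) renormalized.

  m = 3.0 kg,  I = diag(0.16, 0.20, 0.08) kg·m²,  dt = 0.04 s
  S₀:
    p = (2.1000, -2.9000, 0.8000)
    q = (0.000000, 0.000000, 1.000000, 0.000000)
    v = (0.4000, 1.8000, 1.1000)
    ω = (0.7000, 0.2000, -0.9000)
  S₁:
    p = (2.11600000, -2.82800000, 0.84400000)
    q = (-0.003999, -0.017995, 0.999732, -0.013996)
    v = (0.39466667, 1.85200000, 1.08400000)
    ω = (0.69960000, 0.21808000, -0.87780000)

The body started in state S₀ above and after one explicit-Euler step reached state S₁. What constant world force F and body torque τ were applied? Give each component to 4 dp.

F = (-0.4000, 3.9000, -1.2000)
τ = (0.0200, 0.0400, 0.0500)

rate change Δω = (-0.00040000, 0.01808000, 0.02220000)
applied torque τ = (0.0200, 0.0400, 0.0500)
Δv = v₁−v₀ = (-0.00533333, 0.05200000, -0.01600000)
F = m·Δv/dt = (-0.4000, 3.9000, -1.2000)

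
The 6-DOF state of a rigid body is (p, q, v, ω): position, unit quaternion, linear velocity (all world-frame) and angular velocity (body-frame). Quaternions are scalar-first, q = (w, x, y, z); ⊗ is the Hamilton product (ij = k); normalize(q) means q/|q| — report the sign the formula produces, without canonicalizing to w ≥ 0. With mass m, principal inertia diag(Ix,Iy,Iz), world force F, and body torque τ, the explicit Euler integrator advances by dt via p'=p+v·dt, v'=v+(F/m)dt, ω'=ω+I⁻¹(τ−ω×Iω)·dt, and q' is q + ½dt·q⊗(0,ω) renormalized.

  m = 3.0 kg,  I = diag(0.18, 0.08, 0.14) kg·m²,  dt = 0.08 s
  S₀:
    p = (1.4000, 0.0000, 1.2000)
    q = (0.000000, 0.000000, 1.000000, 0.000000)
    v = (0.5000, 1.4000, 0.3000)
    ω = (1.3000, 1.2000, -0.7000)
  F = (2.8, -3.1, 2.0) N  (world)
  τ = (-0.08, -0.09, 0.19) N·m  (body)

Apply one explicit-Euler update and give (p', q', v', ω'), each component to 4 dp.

p + v·dt = (1.4400, 0.1120, 1.2240)
v + (F/m)dt = (0.5747, 1.3173, 0.3533)
ω×(Iω) gyroscopic = (-0.0504, -0.0364, -0.1560)
angular accel α = (-0.1644, -0.6700, 2.4714)
ω + α·dt = (1.2868, 1.1464, -0.5023)
2q̇ = q⊗(0,ω) = (-1.2000000, -0.7000000, 0.0000000, -1.3000000)
updated quaternion q' = (-0.0479, -0.0279, 0.9971, -0.0519)

p' = (1.4400, 0.1120, 1.2240)
q' = (-0.0479, -0.0279, 0.9971, -0.0519)
v' = (0.5747, 1.3173, 0.3533)
ω' = (1.2868, 1.1464, -0.5023)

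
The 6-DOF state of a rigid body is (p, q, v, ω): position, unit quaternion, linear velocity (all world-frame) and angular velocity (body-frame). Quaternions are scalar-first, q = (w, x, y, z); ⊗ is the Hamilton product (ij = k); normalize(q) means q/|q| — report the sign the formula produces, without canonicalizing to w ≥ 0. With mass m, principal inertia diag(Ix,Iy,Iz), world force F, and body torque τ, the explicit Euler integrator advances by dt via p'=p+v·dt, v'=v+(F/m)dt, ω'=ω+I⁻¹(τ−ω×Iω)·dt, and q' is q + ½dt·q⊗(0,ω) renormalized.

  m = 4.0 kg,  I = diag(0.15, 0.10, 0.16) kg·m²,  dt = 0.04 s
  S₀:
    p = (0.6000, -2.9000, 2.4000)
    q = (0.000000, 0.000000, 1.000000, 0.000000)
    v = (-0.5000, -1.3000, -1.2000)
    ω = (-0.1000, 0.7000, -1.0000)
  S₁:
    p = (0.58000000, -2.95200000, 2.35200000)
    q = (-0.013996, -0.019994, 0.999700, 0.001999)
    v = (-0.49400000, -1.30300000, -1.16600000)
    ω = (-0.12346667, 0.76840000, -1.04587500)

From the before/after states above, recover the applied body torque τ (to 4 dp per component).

Δω = ω₁−ω₀ = (-0.02346667, 0.06840000, -0.04587500)
τ = I·(Δω/dt) + ω₀×(Iω₀) = (-0.1300, 0.1700, -0.1800)

τ = (-0.1300, 0.1700, -0.1800)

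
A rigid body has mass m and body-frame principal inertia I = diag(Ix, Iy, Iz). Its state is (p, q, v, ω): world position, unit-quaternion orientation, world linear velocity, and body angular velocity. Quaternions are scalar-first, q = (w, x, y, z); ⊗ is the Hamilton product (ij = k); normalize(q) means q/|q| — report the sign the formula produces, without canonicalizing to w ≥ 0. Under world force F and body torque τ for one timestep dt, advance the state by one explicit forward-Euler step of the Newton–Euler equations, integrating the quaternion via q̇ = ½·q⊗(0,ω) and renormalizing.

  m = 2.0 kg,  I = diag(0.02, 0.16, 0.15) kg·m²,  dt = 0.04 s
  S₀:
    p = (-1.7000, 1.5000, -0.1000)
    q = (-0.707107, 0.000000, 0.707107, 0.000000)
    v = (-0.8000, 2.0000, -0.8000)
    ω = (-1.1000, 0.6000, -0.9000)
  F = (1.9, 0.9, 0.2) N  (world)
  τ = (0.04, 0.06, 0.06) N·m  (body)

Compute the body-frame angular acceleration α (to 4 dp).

gyro term ω×Iω = (0.0054, -0.1287, -0.0924)
angular accel α = (1.7300, 1.1794, 1.0160)

α = (1.7300, 1.1794, 1.0160)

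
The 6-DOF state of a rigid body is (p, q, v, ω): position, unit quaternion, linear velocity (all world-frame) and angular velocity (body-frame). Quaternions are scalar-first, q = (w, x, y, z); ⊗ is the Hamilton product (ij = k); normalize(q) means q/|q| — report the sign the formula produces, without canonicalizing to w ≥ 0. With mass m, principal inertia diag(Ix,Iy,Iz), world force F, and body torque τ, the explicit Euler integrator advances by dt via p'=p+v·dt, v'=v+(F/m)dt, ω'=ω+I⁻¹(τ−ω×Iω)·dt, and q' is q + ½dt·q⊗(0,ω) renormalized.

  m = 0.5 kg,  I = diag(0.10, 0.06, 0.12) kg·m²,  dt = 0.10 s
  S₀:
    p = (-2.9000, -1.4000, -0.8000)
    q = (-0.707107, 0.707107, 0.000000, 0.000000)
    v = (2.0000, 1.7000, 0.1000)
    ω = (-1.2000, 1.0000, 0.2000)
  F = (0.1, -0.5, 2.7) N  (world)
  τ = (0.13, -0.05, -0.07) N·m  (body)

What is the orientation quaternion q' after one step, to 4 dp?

Hamilton product q⊗(0,ω) = (0.8485284, 0.8485284, -0.8485284, 0.5656856)
q' = normalize(q + ½dt·q⊗(0,ω)) = (-0.6626, 0.7472, -0.0423, 0.0282)

q' = (-0.6626, 0.7472, -0.0423, 0.0282)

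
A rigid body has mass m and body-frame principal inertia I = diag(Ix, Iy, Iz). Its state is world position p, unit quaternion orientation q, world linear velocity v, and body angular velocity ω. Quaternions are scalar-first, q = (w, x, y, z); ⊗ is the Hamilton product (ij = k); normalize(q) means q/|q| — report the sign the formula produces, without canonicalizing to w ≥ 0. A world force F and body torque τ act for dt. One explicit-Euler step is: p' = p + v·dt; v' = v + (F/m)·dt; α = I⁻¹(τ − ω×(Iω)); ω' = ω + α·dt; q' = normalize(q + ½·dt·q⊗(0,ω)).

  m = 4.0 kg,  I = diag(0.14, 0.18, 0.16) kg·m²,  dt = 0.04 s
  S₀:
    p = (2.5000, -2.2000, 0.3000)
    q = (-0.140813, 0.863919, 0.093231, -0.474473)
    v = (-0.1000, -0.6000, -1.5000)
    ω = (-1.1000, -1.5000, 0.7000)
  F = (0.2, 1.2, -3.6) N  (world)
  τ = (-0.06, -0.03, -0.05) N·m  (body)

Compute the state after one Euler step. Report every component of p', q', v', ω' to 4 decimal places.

a = (0.0500, 0.3000, -0.9000)
p + v·dt = (2.4960, -2.2240, 0.2400)
v + (F/m)dt = (-0.0980, -0.5880, -1.5360)
angular accel α = (-0.5786, -0.2522, -0.7250)
ω + α·dt = (-1.1231, -1.5101, 0.6710)
q⊗(0,ω) = (1.4222885, -0.4915535, 0.1283965, -1.2918935)
updated quaternion q' = (-0.1123, 0.8534, 0.0957, -0.4999)

p' = (2.4960, -2.2240, 0.2400)
q' = (-0.1123, 0.8534, 0.0957, -0.4999)
v' = (-0.0980, -0.5880, -1.5360)
ω' = (-1.1231, -1.5101, 0.6710)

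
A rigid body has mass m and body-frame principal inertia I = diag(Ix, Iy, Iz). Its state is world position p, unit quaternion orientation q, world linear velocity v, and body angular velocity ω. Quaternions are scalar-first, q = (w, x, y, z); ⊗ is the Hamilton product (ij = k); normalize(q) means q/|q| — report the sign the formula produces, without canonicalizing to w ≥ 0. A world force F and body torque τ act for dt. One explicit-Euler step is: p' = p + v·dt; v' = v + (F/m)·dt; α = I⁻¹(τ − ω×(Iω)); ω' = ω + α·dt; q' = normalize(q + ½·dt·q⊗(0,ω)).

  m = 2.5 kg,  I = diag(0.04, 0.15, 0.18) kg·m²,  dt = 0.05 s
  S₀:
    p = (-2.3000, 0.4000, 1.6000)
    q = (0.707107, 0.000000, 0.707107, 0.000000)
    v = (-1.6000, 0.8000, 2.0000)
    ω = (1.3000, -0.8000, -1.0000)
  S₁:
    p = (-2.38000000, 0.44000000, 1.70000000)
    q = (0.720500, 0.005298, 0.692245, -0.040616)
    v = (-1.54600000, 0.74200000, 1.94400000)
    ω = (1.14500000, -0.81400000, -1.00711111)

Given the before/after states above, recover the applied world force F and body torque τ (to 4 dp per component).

Δω = ω₁−ω₀ = (-0.15500000, -0.01400000, -0.00711111)
τ = I·(Δω/dt) + ω₀×(Iω₀) = (-0.1000, 0.1400, -0.1400)
velocity change Δv = (0.05400000, -0.05800000, -0.05600000)
applied force F = (2.7000, -2.9000, -2.8000)

F = (2.7000, -2.9000, -2.8000)
τ = (-0.1000, 0.1400, -0.1400)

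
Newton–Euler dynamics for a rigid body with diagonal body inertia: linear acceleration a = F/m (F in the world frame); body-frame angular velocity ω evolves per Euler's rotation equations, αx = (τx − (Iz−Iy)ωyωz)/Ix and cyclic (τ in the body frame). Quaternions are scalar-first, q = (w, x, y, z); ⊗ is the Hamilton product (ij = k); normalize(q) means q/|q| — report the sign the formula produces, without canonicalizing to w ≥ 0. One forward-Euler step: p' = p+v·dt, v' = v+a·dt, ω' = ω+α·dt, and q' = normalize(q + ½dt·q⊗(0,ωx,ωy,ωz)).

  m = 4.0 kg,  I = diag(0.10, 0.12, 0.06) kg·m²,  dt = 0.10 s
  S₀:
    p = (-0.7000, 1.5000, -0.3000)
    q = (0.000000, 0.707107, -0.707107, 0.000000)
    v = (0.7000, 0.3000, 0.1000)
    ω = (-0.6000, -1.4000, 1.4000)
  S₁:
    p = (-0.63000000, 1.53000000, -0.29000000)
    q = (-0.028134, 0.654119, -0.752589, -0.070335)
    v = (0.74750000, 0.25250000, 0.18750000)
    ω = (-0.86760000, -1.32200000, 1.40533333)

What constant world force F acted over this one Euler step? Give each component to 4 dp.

Δv = v₁−v₀ = (0.04750000, -0.04750000, 0.08750000)
applied force F = (1.9000, -1.9000, 3.5000)

F = (1.9000, -1.9000, 3.5000)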